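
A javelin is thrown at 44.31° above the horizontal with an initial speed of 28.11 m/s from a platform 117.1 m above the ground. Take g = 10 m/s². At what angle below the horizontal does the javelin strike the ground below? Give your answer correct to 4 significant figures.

v_x = 28.11 cos 44.31° = 20.115 m/s.
At impact |v_y| = √(v_y0² + 2 g h) = √(19.636² + 2×10×117.1) = 52.226 m/s.
Angle below horizontal = arctan(|v_y| / v_x) = arctan(52.226 / 20.115) = 68.94°.

68.94°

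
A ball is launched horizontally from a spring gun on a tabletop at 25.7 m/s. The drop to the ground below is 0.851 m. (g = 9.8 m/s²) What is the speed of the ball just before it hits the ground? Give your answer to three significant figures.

Fall time: t = √(2 × 0.851 / 9.8) = 0.4167 s.
At impact: v_x = 25.7 m/s (unchanged), v_y = g t = 9.8 × 0.4167 = 4.084 m/s.
Speed = √(v_x² + v_y²) = √(660.5 + 16.68) = 26.0 m/s.

26.0 m/s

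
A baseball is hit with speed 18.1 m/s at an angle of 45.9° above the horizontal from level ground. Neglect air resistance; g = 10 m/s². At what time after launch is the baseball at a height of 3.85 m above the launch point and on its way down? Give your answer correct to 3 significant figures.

v_y0 = 18.1 sin 45.9° = 13.00 m/s.
Set y = v_y0 t − ½ g t² = 3.85: 5.000 t² − 13.00 t + 3.85 = 0.
t = [13.00 ± √(169.0 − 77.00)] / 10 = (13.00 ± 9.592) / 10, giving t = 0.341 s or t = 2.26 s.
On the way down corresponds to the larger root: t = 2.26 s.

2.26 s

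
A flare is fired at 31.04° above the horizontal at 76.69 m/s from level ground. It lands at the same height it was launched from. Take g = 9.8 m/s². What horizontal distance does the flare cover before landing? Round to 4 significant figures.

Components: v_x = 76.69 cos 31.04° = 65.709 m/s, v_y = 76.69 sin 31.04° = 39.544 m/s.
Time of flight (same landing height): t = 2 v_y / g = 2 × 39.544 / 9.8 = 8.0702 s.
Range: R = v_x · t = 65.709 × 8.0702 = 530.3 m.

530.3 m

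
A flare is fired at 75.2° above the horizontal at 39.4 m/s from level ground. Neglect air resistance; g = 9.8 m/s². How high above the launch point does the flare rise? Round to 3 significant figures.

74.0 m

Vertical component of launch velocity: v_y = 39.4 sin 75.2° = 38.09 m/s.
At the highest point the vertical velocity is zero, so v_y² = 2 g h_max.
h_max = (38.09)² / (2 × 9.8) = 1451 / 19.60 = 74.0 m.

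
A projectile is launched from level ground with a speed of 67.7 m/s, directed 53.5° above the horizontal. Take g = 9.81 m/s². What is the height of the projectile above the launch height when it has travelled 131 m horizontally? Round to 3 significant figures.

125 m

v_x = 67.7 cos 53.5° = 40.27 m/s, v_y0 = 67.7 sin 53.5° = 54.42 m/s.
Time to reach x = 131 m: t = x / v_x = 131 / 40.27 = 3.253 s.
y = v_y0 t − ½ g t² = 54.42×3.253 − 4.905×3.253² = 125 m.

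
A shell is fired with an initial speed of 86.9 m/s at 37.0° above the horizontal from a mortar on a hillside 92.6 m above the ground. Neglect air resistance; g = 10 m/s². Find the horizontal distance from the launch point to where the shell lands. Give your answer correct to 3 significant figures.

833 m

Components: v_x = 86.9 cos 37.0° = 69.40 m/s, v_y = 86.9 sin 37.0° = 52.30 m/s.
Vertical: 0 = 92.6 + 52.30 t − ½(10) t² ⇒ 5.000 t² − 52.30 t − 92.6 = 0.
t = [52.30 + √(2735 + 1852)] / 10.00 = 12.00 s.
Horizontal: R = v_x · t = 69.40 × 12.00 = 833 m.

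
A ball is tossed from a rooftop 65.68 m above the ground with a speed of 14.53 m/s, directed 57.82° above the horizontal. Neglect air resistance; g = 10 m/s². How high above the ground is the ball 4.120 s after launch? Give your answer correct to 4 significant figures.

v_y0 = 14.53 sin 57.82° = 12.298 m/s.
y(t) = 65.68 + v_y0 t − ½ g t² = 65.68 + 12.298×4.120 − ½×10×4.120² = 31.48 m.

31.48 m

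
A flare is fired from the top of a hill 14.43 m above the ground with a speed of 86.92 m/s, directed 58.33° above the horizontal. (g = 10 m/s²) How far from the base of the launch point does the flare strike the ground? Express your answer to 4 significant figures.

684.0 m

Components: v_x = 86.92 cos 58.33° = 45.635 m/s, v_y = 86.92 sin 58.33° = 73.976 m/s.
Vertical: 0 = 14.43 + 73.976 t − ½(10) t² ⇒ 5.000 t² − 73.976 t − 14.43 = 0.
t = [73.976 + √(5472.4 + 288.60)] / 10.00 = 14.988 s.
Horizontal: R = v_x · t = 45.635 × 14.988 = 684.0 m.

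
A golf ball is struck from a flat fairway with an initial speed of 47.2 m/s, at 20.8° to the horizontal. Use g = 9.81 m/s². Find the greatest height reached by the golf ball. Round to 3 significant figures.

Vertical component of launch velocity: v_y = 47.2 sin 20.8° = 16.76 m/s.
At the highest point the vertical velocity is zero, so v_y² = 2 g h_max.
h_max = (16.76)² / (2 × 9.81) = 280.9 / 19.62 = 14.3 m.

14.3 m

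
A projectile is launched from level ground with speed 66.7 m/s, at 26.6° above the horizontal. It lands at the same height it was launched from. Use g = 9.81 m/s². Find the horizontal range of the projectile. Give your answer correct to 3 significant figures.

For level ground, R = v₀² sin(2θ) / g.
sin(2 × 26.6°) = sin 53.20° = 0.8007.
R = (66.7)² × 0.8007 / 9.81 = 363 m.

363 m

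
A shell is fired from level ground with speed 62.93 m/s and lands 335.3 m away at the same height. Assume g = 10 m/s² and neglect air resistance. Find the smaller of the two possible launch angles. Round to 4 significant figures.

28.93°

Level-ground range: R = v₀² sin(2θ)/g ⇒ sin 2θ = R g / v₀² = 335.3×10/62.93² = 0.8467.
2θ = arcsin(0.8467) = 57.855° or 180° − 57.855° = 122.145°.
So θ = 28.93° or θ = 61.07°.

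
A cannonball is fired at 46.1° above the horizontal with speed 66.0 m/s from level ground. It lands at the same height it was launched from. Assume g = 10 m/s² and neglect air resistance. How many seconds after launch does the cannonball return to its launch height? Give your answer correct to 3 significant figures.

Vertical component: v_y = 66.0 sin 46.1° = 47.56 m/s.
For a projectile landing at launch height, time of flight is t = 2 v_y / g = 2 × 47.56 / 10 = 9.51 s.

9.51 s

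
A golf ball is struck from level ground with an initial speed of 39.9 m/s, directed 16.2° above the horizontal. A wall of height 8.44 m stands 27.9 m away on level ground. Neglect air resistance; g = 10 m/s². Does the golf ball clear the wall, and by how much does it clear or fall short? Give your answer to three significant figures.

v_x = 39.9 cos 16.2° = 38.32 m/s; v_y0 = 39.9 sin 16.2° = 11.13 m/s.
Time to reach the wall: t = 27.9 / 38.32 = 0.7281 s.
Height at that point: y = 11.13×0.7281 − 5.000×0.7281² = 5.453 m.
That is 8.44 − 5.453 = 2.99 m below the top of the wall, so the golf ball does not clear it.

No — it falls 2.99 m short of clearing the wall.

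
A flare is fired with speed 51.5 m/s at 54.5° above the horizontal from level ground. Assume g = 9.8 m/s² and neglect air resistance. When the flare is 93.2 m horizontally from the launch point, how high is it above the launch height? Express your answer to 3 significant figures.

v_x = 51.5 cos 54.5° = 29.91 m/s, v_y0 = 51.5 sin 54.5° = 41.93 m/s.
Time to reach x = 93.2 m: t = x / v_x = 93.2 / 29.91 = 3.116 s.
y = v_y0 t − ½ g t² = 41.93×3.116 − 4.900×3.116² = 83.1 m.

83.1 m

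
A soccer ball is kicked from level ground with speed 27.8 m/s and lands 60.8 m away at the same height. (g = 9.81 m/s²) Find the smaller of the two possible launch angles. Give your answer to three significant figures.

25.3°

Level-ground range: R = v₀² sin(2θ)/g ⇒ sin 2θ = R g / v₀² = 60.8×9.81/27.8² = 0.7718.
2θ = arcsin(0.7718) = 50.52° or 180° − 50.52° = 129.48°.
So θ = 25.3° or θ = 64.7°.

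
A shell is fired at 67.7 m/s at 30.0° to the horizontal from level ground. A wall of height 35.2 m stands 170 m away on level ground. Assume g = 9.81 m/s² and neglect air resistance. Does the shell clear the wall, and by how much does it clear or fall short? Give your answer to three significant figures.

v_x = 67.7 cos 30.0° = 58.63 m/s; v_y0 = 67.7 sin 30.0° = 33.85 m/s.
Time to reach the wall: t = 170 / 58.63 = 2.900 s.
Height at that point: y = 33.85×2.900 − 4.905×2.900² = 56.91 m.
That is 56.91 − 35.2 = 21.7 m above the top of the wall, so the shell clears it.

Yes — it clears the wall by 21.7 m.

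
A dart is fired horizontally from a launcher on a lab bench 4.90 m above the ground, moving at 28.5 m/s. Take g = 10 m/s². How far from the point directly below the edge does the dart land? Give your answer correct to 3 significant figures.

28.2 m

Initial vertical velocity is zero, so the fall time comes from h = ½ g t²: t = √(2 × 4.90 / 10) = 0.9899 s.
Horizontal motion is uniform at 28.5 m/s, so x = 28.5 × 0.9899 = 28.2 m.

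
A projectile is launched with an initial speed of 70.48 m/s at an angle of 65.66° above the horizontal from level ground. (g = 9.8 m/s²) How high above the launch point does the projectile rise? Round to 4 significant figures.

210.4 m

Vertical component of launch velocity: v_y = 70.48 sin 65.66° = 64.215 m/s.
At the highest point the vertical velocity is zero, so v_y² = 2 g h_max.
h_max = (64.215)² / (2 × 9.8) = 4123.6 / 19.60 = 210.4 m.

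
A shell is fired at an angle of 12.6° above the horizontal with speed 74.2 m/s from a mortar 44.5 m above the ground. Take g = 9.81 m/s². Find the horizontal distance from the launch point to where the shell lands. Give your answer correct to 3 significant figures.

Components: v_x = 74.2 cos 12.6° = 72.41 m/s, v_y = 74.2 sin 12.6° = 16.19 m/s.
Vertical: 0 = 44.5 + 16.19 t − ½(9.81) t² ⇒ 4.905 t² − 16.19 t − 44.5 = 0.
t = [16.19 + √(262.1 + 873.1)] / 9.810 = 5.085 s.
Horizontal: R = v_x · t = 72.41 × 5.085 = 368 m.

368 m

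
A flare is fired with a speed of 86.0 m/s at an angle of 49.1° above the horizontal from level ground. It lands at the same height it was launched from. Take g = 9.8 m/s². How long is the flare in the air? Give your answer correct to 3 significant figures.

13.3 s

Vertical component: v_y = 86.0 sin 49.1° = 65.00 m/s.
For a projectile landing at launch height, time of flight is t = 2 v_y / g = 2 × 65.00 / 9.8 = 13.3 s.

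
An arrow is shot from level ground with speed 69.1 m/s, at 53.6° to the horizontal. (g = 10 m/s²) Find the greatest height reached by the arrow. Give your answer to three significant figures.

Vertical component of launch velocity: v_y = 69.1 sin 53.6° = 55.62 m/s.
At the highest point the vertical velocity is zero, so v_y² = 2 g h_max.
h_max = (55.62)² / (2 × 10) = 3094 / 20.00 = 155 m.

155 m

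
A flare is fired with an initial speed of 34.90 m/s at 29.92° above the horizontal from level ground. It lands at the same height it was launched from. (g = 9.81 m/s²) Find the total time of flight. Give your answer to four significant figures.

Vertical component: v_y = 34.90 sin 29.92° = 17.408 m/s.
For a projectile landing at launch height, time of flight is t = 2 v_y / g = 2 × 17.408 / 9.81 = 3.549 s.

3.549 s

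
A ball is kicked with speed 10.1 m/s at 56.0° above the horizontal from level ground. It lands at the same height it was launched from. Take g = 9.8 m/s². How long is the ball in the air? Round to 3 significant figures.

Vertical component: v_y = 10.1 sin 56.0° = 8.373 m/s.
For a projectile landing at launch height, time of flight is t = 2 v_y / g = 2 × 8.373 / 9.8 = 1.71 s.

1.71 s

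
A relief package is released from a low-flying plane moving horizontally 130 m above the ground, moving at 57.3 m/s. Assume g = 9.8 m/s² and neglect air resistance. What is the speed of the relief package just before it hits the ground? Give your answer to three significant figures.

Fall time: t = √(2 × 130 / 9.8) = 5.151 s.
At impact: v_x = 57.3 m/s (unchanged), v_y = g t = 9.8 × 5.151 = 50.48 m/s.
Speed = √(v_x² + v_y²) = √(3283 + 2548) = 76.4 m/s.

76.4 m/s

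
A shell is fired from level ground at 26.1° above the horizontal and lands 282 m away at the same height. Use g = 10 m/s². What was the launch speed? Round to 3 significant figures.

On level ground, R = v₀² sin(2θ) / g, so v₀ = √(R g / sin 2θ).
sin(2 × 26.1°) = 0.7902.
v₀ = √(282 × 10 / 0.7902) = √3569 = 59.7 m/s.

59.7 m/s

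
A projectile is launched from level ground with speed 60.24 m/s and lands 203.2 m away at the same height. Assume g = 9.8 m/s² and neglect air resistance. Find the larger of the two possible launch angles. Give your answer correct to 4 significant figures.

Level-ground range: R = v₀² sin(2θ)/g ⇒ sin 2θ = R g / v₀² = 203.2×9.8/60.24² = 0.5488.
2θ = arcsin(0.5488) = 33.285° or 180° − 33.285° = 146.715°.
So θ = 16.64° or θ = 73.36°.

73.36°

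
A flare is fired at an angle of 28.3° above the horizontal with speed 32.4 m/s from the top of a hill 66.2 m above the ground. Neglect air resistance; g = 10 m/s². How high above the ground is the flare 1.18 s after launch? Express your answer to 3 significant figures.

v_y0 = 32.4 sin 28.3° = 15.36 m/s.
y(t) = 66.2 + v_y0 t − ½ g t² = 66.2 + 15.36×1.18 − ½×10×1.18² = 77.4 m.

77.4 m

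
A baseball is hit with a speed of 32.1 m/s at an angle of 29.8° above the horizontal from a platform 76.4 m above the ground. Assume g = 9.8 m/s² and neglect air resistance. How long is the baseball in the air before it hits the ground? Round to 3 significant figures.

5.90 s

Vertical component: v_y = 32.1 sin 29.8° = 15.95 m/s.
Taking up as positive with launch at y = 76.4 m, landing at y = 0: 0 = 76.4 + 15.95 t − ½(9.8) t².
Solving 4.900 t² − 15.95 t − 76.4 = 0 gives t = [15.95 + √(15.95² + 4·4.900·76.4)] / 9.800 = 5.90 s.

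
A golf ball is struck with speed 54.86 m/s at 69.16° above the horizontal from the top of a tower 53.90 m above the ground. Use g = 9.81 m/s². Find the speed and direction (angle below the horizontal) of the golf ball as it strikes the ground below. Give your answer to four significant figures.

v_x = 54.86 cos 69.16° = 19.517 m/s (constant).
|v_y| at impact = √((51.271)² + 2×9.81×53.90) = 60.714 m/s.
Speed = √(19.517² + 60.714²) = 63.77 m/s; angle = arctan(60.714/19.517) = 72.18° below horizontal.

63.77 m/s at 72.18° below the horizontal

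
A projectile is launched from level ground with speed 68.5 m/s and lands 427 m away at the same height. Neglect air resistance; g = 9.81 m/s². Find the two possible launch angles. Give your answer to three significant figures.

31.6° and 58.4°

Level-ground range: R = v₀² sin(2θ)/g ⇒ sin 2θ = R g / v₀² = 427×9.81/68.5² = 0.8927.
2θ = arcsin(0.8927) = 63.21° or 180° − 63.21° = 116.79°.
So θ = 31.6° or θ = 58.4°.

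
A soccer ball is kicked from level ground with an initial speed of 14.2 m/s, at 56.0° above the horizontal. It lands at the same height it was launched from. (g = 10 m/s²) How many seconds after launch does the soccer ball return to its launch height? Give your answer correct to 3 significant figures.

Vertical component: v_y = 14.2 sin 56.0° = 11.77 m/s.
For a projectile landing at launch height, time of flight is t = 2 v_y / g = 2 × 11.77 / 10 = 2.35 s.

2.35 s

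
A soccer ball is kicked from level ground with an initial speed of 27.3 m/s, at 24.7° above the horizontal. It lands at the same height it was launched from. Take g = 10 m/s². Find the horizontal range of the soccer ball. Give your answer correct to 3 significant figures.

56.6 m

For level ground, R = v₀² sin(2θ) / g.
sin(2 × 24.7°) = sin 49.40° = 0.7593.
R = (27.3)² × 0.7593 / 10 = 56.6 m.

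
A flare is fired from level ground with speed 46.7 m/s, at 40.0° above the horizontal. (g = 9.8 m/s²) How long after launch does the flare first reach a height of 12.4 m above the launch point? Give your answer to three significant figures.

0.445 s

v_y0 = 46.7 sin 40.0° = 30.02 m/s.
Set y = v_y0 t − ½ g t² = 12.4: 4.900 t² − 30.02 t + 12.4 = 0.
t = [30.02 ± √(901.2 − 243.0)] / 9.8 = (30.02 ± 25.66) / 9.8, giving t = 0.445 s or t = 5.68 s.
The flare is on the way up at the first time, so t = 0.445 s.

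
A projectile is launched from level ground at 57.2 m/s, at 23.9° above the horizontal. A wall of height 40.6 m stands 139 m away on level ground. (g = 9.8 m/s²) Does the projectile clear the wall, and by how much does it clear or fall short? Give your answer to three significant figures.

No — it falls 13.6 m short of clearing the wall.

v_x = 57.2 cos 23.9° = 52.30 m/s; v_y0 = 57.2 sin 23.9° = 23.17 m/s.
Time to reach the wall: t = 139 / 52.30 = 2.658 s.
Height at that point: y = 23.17×2.658 − 4.900×2.658² = 26.97 m.
That is 40.6 − 26.97 = 13.6 m below the top of the wall, so the projectile does not clear it.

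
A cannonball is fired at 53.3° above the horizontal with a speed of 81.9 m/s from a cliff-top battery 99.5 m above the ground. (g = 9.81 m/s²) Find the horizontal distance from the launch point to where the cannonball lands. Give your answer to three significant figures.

Components: v_x = 81.9 cos 53.3° = 48.95 m/s, v_y = 81.9 sin 53.3° = 65.67 m/s.
Vertical: 0 = 99.5 + 65.67 t − ½(9.81) t² ⇒ 4.905 t² − 65.67 t − 99.5 = 0.
t = [65.67 + √(4313 + 1952)] / 9.810 = 14.76 s.
Horizontal: R = v_x · t = 48.95 × 14.76 = 723 m.

723 m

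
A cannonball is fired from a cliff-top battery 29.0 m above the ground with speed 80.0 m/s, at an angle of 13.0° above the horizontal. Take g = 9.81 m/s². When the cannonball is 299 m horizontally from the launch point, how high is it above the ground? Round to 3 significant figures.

v_x = 80.0 cos 13.0° = 77.95 m/s, v_y0 = 80.0 sin 13.0° = 18.00 m/s.
Time to reach x = 299 m: t = x / v_x = 299 / 77.95 = 3.836 s.
y = 29.0 + v_y0 t − ½ g t² = 29.0 + 18.00×3.836 − 4.905×3.836² = 25.9 m.

25.9 m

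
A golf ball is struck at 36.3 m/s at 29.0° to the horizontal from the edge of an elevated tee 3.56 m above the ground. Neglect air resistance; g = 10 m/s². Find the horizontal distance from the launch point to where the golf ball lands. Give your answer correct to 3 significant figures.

118 m

Components: v_x = 36.3 cos 29.0° = 31.75 m/s, v_y = 36.3 sin 29.0° = 17.60 m/s.
Vertical: 0 = 3.56 + 17.60 t − ½(10) t² ⇒ 5.000 t² − 17.60 t − 3.56 = 0.
t = [17.60 + √(309.8 + 71.20)] / 10.00 = 3.712 s.
Horizontal: R = v_x · t = 31.75 × 3.712 = 118 m.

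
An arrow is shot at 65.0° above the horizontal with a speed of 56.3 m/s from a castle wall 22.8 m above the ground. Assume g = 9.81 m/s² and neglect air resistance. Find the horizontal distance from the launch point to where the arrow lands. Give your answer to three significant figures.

258 m

Components: v_x = 56.3 cos 65.0° = 23.79 m/s, v_y = 56.3 sin 65.0° = 51.03 m/s.
Vertical: 0 = 22.8 + 51.03 t − ½(9.81) t² ⇒ 4.905 t² − 51.03 t − 22.8 = 0.
t = [51.03 + √(2604 + 447.3)] / 9.810 = 10.83 s.
Horizontal: R = v_x · t = 23.79 × 10.83 = 258 m.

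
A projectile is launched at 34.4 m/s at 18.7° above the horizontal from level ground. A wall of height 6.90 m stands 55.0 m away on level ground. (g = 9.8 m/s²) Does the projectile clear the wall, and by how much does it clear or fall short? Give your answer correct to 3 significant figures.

v_x = 34.4 cos 18.7° = 32.58 m/s; v_y0 = 34.4 sin 18.7° = 11.03 m/s.
Time to reach the wall: t = 55.0 / 32.58 = 1.688 s.
Height at that point: y = 11.03×1.688 − 4.900×1.688² = 4.657 m.
That is 6.90 − 4.657 = 2.24 m below the top of the wall, so the projectile does not clear it.

No — it falls 2.24 m short of clearing the wall.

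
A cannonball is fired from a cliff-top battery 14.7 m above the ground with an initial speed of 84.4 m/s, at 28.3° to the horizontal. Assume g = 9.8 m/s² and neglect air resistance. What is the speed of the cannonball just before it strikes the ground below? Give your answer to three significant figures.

86.1 m/s

v_x = 84.4 cos 28.3° = 74.31 m/s is unchanged throughout.
For the vertical component, v_y² = v_y0² + 2 g h = (40.01)² + 2×9.8×14.7 = 1889, so |v_y| = 43.46 m/s.
Impact speed = √(v_x² + v_y²) = √(5522 + 1889) = 86.1 m/s.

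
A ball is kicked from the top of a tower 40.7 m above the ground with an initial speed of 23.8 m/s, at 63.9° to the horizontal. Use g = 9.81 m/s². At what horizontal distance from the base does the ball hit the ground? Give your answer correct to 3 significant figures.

Components: v_x = 23.8 cos 63.9° = 10.47 m/s, v_y = 23.8 sin 63.9° = 21.37 m/s.
Vertical: 0 = 40.7 + 21.37 t − ½(9.81) t² ⇒ 4.905 t² − 21.37 t − 40.7 = 0.
t = [21.37 + √(456.7 + 798.5)] / 9.810 = 5.790 s.
Horizontal: R = v_x · t = 10.47 × 5.790 = 60.6 m.

60.6 m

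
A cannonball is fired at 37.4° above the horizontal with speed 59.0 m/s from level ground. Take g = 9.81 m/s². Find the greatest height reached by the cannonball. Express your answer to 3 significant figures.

Vertical component of launch velocity: v_y = 59.0 sin 37.4° = 35.84 m/s.
At the highest point the vertical velocity is zero, so v_y² = 2 g h_max.
h_max = (35.84)² / (2 × 9.81) = 1285 / 19.62 = 65.5 m.

65.5 m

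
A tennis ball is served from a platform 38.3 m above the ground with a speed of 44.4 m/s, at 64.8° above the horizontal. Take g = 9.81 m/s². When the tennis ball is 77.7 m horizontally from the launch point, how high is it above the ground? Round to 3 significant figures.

v_x = 44.4 cos 64.8° = 18.90 m/s, v_y0 = 44.4 sin 64.8° = 40.17 m/s.
Time to reach x = 77.7 m: t = x / v_x = 77.7 / 18.90 = 4.111 s.
y = 38.3 + v_y0 t − ½ g t² = 38.3 + 40.17×4.111 − 4.905×4.111² = 121 m.

121 m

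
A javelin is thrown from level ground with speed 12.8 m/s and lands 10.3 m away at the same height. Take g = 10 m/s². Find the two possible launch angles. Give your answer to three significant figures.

19.5° and 70.5°

Level-ground range: R = v₀² sin(2θ)/g ⇒ sin 2θ = R g / v₀² = 10.3×10/12.8² = 0.6287.
2θ = arcsin(0.6287) = 38.95° or 180° − 38.95° = 141.05°.
So θ = 19.5° or θ = 70.5°.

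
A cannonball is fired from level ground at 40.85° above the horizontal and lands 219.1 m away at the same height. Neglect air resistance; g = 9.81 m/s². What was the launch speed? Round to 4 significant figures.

46.61 m/s

On level ground, R = v₀² sin(2θ) / g, so v₀ = √(R g / sin 2θ).
sin(2 × 40.85°) = 0.9895.
v₀ = √(219.1 × 9.81 / 0.9895) = √2172.2 = 46.61 m/s.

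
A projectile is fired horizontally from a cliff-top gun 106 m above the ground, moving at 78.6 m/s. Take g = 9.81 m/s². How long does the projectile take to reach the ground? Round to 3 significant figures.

4.65 s

The horizontal speed doesn't affect the fall. With v_y0 = 0, h = ½ g t².
t = √(2 × 106 / 9.81) = √21.61 = 4.65 s.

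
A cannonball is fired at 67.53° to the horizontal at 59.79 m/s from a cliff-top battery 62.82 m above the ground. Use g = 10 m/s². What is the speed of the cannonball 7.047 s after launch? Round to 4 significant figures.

v_x = 59.79 cos 67.53° = 22.852 m/s (constant).
v_y(t) = 59.79 sin 67.53° − g t = 55.251 − 10 × 7.047 = -15.219 m/s.
Speed = √(v_x² + v_y²) = √(522.21 + 231.62) = 27.46 m/s.

27.46 m/s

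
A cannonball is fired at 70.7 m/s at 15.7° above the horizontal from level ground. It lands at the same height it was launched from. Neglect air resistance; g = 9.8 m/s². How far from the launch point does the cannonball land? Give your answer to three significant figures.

266 m

For level ground, R = v₀² sin(2θ) / g.
sin(2 × 15.7°) = sin 31.40° = 0.5210.
R = (70.7)² × 0.5210 / 9.8 = 266 m.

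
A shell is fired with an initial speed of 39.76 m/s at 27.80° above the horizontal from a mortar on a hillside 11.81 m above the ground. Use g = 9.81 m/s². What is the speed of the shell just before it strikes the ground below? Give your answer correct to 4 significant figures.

v_x = 39.76 cos 27.80° = 35.171 m/s is unchanged throughout.
For the vertical component, v_y² = v_y0² + 2 g h = (18.544)² + 2×9.81×11.81 = 575.59, so |v_y| = 23.991 m/s.
Impact speed = √(v_x² + v_y²) = √(1237.0 + 575.59) = 42.57 m/s.

42.57 m/s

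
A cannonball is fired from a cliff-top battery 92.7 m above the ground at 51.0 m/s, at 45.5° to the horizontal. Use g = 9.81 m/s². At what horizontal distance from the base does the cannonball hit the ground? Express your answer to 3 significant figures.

337 m

Components: v_x = 51.0 cos 45.5° = 35.75 m/s, v_y = 51.0 sin 45.5° = 36.38 m/s.
Vertical: 0 = 92.7 + 36.38 t − ½(9.81) t² ⇒ 4.905 t² − 36.38 t − 92.7 = 0.
t = [36.38 + √(1324 + 1819)] / 9.810 = 9.423 s.
Horizontal: R = v_x · t = 35.75 × 9.423 = 337 m.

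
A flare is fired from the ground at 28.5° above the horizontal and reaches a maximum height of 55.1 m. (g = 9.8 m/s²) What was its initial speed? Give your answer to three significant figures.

At maximum height v_y = 0, so (v₀ sin θ)² = 2 g H.
v₀ sin 28.5° = √(2 × 9.8 × 55.1) = 32.86 m/s.
v₀ = 32.86 / sin 28.5° = 32.86 / 0.4772 = 68.9 m/s.

68.9 m/s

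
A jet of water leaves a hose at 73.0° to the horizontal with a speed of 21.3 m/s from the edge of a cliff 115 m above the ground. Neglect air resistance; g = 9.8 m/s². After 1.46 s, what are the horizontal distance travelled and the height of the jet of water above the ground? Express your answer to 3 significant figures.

x = 9.09 m, y = 134 m

v_x = 21.3 cos 73.0° = 6.228 m/s; v_y0 = 21.3 sin 73.0° = 20.37 m/s.
x = v_x t = 6.228 × 1.46 = 9.09 m.
y = 115 + v_y0 t − ½ g t² = 134 m.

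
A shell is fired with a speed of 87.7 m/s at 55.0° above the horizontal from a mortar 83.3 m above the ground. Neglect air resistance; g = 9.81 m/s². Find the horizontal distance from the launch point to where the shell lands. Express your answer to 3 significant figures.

Components: v_x = 87.7 cos 55.0° = 50.30 m/s, v_y = 87.7 sin 55.0° = 71.84 m/s.
Vertical: 0 = 83.3 + 71.84 t − ½(9.81) t² ⇒ 4.905 t² − 71.84 t − 83.3 = 0.
t = [71.84 + √(5161 + 1634)] / 9.810 = 15.73 s.
Horizontal: R = v_x · t = 50.30 × 15.73 = 791 m.

791 m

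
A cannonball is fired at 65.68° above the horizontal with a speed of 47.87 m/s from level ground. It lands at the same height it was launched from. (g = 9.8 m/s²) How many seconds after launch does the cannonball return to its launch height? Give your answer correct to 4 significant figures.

Vertical component: v_y = 47.87 sin 65.68° = 43.622 m/s.
For a projectile landing at launch height, time of flight is t = 2 v_y / g = 2 × 43.622 / 9.8 = 8.902 s.

8.902 s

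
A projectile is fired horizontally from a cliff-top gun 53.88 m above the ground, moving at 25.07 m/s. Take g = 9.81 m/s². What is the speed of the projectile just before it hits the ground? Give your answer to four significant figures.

Fall time: t = √(2 × 53.88 / 9.81) = 3.3143 s.
At impact: v_x = 25.07 m/s (unchanged), v_y = g t = 9.81 × 3.3143 = 32.513 m/s.
Speed = √(v_x² + v_y²) = √(628.50 + 1057.1) = 41.06 m/s.

41.06 m/s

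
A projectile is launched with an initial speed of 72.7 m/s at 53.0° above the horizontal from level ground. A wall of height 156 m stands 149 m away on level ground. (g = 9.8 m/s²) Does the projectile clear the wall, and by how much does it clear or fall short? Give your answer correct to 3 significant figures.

v_x = 72.7 cos 53.0° = 43.75 m/s; v_y0 = 72.7 sin 53.0° = 58.06 m/s.
Time to reach the wall: t = 149 / 43.75 = 3.406 s.
Height at that point: y = 58.06×3.406 − 4.900×3.406² = 140.9 m.
That is 156 − 140.9 = 15.1 m below the top of the wall, so the projectile does not clear it.

No — it falls 15.1 m short of clearing the wall.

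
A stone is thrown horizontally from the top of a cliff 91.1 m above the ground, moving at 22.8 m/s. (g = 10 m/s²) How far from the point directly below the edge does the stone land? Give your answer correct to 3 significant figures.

Initial vertical velocity is zero, so the fall time comes from h = ½ g t²: t = √(2 × 91.1 / 10) = 4.268 s.
Horizontal motion is uniform at 22.8 m/s, so x = 22.8 × 4.268 = 97.3 m.

97.3 m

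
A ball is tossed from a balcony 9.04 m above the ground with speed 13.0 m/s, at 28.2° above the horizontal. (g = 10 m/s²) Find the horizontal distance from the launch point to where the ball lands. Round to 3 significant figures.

Components: v_x = 13.0 cos 28.2° = 11.46 m/s, v_y = 13.0 sin 28.2° = 6.143 m/s.
Vertical: 0 = 9.04 + 6.143 t − ½(10) t² ⇒ 5.000 t² − 6.143 t − 9.04 = 0.
t = [6.143 + √(37.74 + 180.8)] / 10.00 = 2.093 s.
Horizontal: R = v_x · t = 11.46 × 2.093 = 24.0 m.

24.0 m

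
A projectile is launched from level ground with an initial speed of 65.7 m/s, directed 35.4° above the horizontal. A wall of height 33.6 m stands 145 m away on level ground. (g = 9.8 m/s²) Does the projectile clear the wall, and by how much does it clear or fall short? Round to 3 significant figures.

Yes — it clears the wall by 33.5 m.

v_x = 65.7 cos 35.4° = 53.55 m/s; v_y0 = 65.7 sin 35.4° = 38.06 m/s.
Time to reach the wall: t = 145 / 53.55 = 2.708 s.
Height at that point: y = 38.06×2.708 − 4.900×2.708² = 67.13 m.
That is 67.13 − 33.6 = 33.5 m above the top of the wall, so the projectile clears it.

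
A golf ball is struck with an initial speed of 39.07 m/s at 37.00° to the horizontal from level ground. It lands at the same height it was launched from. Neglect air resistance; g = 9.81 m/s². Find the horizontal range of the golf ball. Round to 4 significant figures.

149.6 m

Components: v_x = 39.07 cos 37.00° = 31.203 m/s, v_y = 39.07 sin 37.00° = 23.513 m/s.
Time of flight (same landing height): t = 2 v_y / g = 2 × 23.513 / 9.81 = 4.7937 s.
Range: R = v_x · t = 31.203 × 4.7937 = 149.6 m.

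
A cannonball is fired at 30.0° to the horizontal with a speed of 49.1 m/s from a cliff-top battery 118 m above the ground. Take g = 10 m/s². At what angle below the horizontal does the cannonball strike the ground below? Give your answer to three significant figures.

52.0°

v_x = 49.1 cos 30.0° = 42.52 m/s.
At impact |v_y| = √(v_y0² + 2 g h) = √(24.55² + 2×10×118) = 54.43 m/s.
Angle below horizontal = arctan(|v_y| / v_x) = arctan(54.43 / 42.52) = 52.0°.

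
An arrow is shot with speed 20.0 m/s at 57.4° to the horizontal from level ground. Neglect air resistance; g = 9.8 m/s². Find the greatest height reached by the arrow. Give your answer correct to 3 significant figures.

14.5 m

Vertical component of launch velocity: v_y = 20.0 sin 57.4° = 16.85 m/s.
At the highest point the vertical velocity is zero, so v_y² = 2 g h_max.
h_max = (16.85)² / (2 × 9.8) = 283.9 / 19.60 = 14.5 m.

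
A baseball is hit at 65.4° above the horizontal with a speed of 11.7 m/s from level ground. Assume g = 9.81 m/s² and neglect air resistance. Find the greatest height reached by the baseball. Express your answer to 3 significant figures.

5.77 m

Vertical component of launch velocity: v_y = 11.7 sin 65.4° = 10.64 m/s.
At the highest point the vertical velocity is zero, so v_y² = 2 g h_max.
h_max = (10.64)² / (2 × 9.81) = 113.2 / 19.62 = 5.77 m.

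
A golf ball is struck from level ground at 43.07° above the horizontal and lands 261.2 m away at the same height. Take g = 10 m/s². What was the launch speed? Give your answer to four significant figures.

51.17 m/s

On level ground, R = v₀² sin(2θ) / g, so v₀ = √(R g / sin 2θ).
sin(2 × 43.07°) = 0.9977.
v₀ = √(261.2 × 10 / 0.9977) = √2618.0 = 51.17 m/s.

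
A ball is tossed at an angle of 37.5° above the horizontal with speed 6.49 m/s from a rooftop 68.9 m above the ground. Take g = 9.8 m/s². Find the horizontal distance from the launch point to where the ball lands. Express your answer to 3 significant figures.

Components: v_x = 6.49 cos 37.5° = 5.149 m/s, v_y = 6.49 sin 37.5° = 3.951 m/s.
Vertical: 0 = 68.9 + 3.951 t − ½(9.8) t² ⇒ 4.900 t² − 3.951 t − 68.9 = 0.
t = [3.951 + √(15.61 + 1350)] / 9.800 = 4.174 s.
Horizontal: R = v_x · t = 5.149 × 4.174 = 21.5 m.

21.5 m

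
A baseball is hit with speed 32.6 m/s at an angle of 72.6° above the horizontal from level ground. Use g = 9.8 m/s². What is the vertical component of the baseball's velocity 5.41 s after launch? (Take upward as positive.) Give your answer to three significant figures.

Initial vertical component: v_y0 = 32.6 sin 72.6° = 31.11 m/s.
v_y(t) = v_y0 − g t = 31.11 − 9.8 × 5.41 = -21.9 m/s.

-21.9 m/s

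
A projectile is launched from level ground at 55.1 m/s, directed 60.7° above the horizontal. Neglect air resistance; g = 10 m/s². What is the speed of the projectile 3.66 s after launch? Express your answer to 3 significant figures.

29.3 m/s

v_x = 55.1 cos 60.7° = 26.96 m/s (constant).
v_y(t) = 55.1 sin 60.7° − g t = 48.05 − 10 × 3.66 = 11.45 m/s.
Speed = √(v_x² + v_y²) = √(726.8 + 131.1) = 29.3 m/s.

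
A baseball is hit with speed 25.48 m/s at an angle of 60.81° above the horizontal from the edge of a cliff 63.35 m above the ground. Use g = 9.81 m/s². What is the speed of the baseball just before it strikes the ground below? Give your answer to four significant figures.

43.50 m/s

v_x = 25.48 cos 60.81° = 12.427 m/s is unchanged throughout.
For the vertical component, v_y² = v_y0² + 2 g h = (22.244)² + 2×9.81×63.35 = 1737.7, so |v_y| = 41.686 m/s.
Impact speed = √(v_x² + v_y²) = √(154.43 + 1737.7) = 43.50 m/s.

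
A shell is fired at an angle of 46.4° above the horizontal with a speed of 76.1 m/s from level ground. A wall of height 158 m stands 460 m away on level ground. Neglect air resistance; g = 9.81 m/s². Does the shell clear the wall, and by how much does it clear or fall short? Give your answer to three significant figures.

v_x = 76.1 cos 46.4° = 52.48 m/s; v_y0 = 76.1 sin 46.4° = 55.11 m/s.
Time to reach the wall: t = 460 / 52.48 = 8.765 s.
Height at that point: y = 55.11×8.765 − 4.905×8.765² = 106.2 m.
That is 158 − 106.2 = 51.8 m below the top of the wall, so the shell does not clear it.

No — it falls 51.8 m short of clearing the wall.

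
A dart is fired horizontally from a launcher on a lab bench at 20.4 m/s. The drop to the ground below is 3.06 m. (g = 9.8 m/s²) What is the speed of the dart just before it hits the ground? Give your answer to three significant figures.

21.8 m/s

Fall time: t = √(2 × 3.06 / 9.8) = 0.7902 s.
At impact: v_x = 20.4 m/s (unchanged), v_y = g t = 9.8 × 0.7902 = 7.744 m/s.
Speed = √(v_x² + v_y²) = √(416.2 + 59.97) = 21.8 m/s.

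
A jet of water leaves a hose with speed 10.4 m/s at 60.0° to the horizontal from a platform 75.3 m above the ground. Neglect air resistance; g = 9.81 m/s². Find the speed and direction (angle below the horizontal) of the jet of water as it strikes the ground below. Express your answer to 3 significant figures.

v_x = 10.4 cos 60.0° = 5.200 m/s (constant).
|v_y| at impact = √((9.007)² + 2×9.81×75.3) = 39.48 m/s.
Speed = √(5.200² + 39.48²) = 39.8 m/s; angle = arctan(39.48/5.200) = 82.5° below horizontal.

39.8 m/s at 82.5° below the horizontal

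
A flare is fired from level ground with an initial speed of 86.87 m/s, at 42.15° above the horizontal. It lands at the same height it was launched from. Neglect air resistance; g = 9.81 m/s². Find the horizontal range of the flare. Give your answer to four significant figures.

Components: v_x = 86.87 cos 42.15° = 64.405 m/s, v_y = 86.87 sin 42.15° = 58.296 m/s.
Time of flight (same landing height): t = 2 v_y / g = 2 × 58.296 / 9.81 = 11.885 s.
Range: R = v_x · t = 64.405 × 11.885 = 765.5 m.

765.5 m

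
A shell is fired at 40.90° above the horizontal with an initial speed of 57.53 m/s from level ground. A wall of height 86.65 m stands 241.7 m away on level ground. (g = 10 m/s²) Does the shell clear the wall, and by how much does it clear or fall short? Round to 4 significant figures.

No — it falls 31.76 m short of clearing the wall.

v_x = 57.53 cos 40.90° = 43.484 m/s; v_y0 = 57.53 sin 40.90° = 37.667 m/s.
Time to reach the wall: t = 241.7 / 43.484 = 5.5584 s.
Height at that point: y = 37.667×5.5584 − 5.000×5.5584² = 54.889 m.
That is 86.65 − 54.889 = 31.76 m below the top of the wall, so the shell does not clear it.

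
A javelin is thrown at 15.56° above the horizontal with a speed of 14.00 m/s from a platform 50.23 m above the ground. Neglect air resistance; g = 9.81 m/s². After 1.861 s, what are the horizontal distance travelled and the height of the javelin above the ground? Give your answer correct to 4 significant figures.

x = 25.10 m, y = 40.23 m

v_x = 14.00 cos 15.56° = 13.487 m/s; v_y0 = 14.00 sin 15.56° = 3.7555 m/s.
x = v_x t = 13.487 × 1.861 = 25.10 m.
y = 50.23 + v_y0 t − ½ g t² = 40.23 m.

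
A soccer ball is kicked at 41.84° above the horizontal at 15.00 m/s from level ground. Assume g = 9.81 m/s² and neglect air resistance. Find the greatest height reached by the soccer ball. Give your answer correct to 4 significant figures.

5.103 m

Vertical component of launch velocity: v_y = 15.00 sin 41.84° = 10.006 m/s.
At the highest point the vertical velocity is zero, so v_y² = 2 g h_max.
h_max = (10.006)² / (2 × 9.81) = 100.12 / 19.62 = 5.103 m.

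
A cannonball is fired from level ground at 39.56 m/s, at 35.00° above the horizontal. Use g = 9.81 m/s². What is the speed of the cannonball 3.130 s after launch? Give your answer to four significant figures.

v_x = 39.56 cos 35.00° = 32.406 m/s (constant).
v_y(t) = 39.56 sin 35.00° − g t = 22.691 − 9.81 × 3.130 = -8.0143 m/s.
Speed = √(v_x² + v_y²) = √(1050.1 + 64.229) = 33.38 m/s.

33.38 m/s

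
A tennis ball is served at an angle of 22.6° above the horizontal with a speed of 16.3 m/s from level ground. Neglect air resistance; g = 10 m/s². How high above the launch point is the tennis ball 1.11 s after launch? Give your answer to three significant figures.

v_y0 = 16.3 sin 22.6° = 6.264 m/s.
y(t) = v_y0 t − ½ g t² = 6.264×1.11 − 5.000×1.11² = 0.793 m.

0.793 m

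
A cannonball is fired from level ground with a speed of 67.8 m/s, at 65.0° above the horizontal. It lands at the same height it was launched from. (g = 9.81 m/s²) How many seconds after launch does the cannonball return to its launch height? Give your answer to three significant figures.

Vertical component: v_y = 67.8 sin 65.0° = 61.45 m/s.
For a projectile landing at launch height, time of flight is t = 2 v_y / g = 2 × 61.45 / 9.81 = 12.5 s.

12.5 s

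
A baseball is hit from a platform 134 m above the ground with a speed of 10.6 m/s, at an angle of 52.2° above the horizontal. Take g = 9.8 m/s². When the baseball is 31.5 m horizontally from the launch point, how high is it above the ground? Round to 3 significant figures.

59.4 m

v_x = 10.6 cos 52.2° = 6.497 m/s, v_y0 = 10.6 sin 52.2° = 8.376 m/s.
Time to reach x = 31.5 m: t = x / v_x = 31.5 / 6.497 = 4.848 s.
y = 134 + v_y0 t − ½ g t² = 134 + 8.376×4.848 − 4.900×4.848² = 59.4 m.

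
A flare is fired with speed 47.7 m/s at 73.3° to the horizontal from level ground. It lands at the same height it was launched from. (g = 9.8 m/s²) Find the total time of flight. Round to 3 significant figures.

Vertical component: v_y = 47.7 sin 73.3° = 45.69 m/s.
For a projectile landing at launch height, time of flight is t = 2 v_y / g = 2 × 45.69 / 9.8 = 9.32 s.

9.32 s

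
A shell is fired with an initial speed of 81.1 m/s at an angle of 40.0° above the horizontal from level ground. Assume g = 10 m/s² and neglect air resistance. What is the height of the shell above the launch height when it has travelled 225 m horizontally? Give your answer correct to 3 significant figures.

123 m

v_x = 81.1 cos 40.0° = 62.13 m/s, v_y0 = 81.1 sin 40.0° = 52.13 m/s.
Time to reach x = 225 m: t = x / v_x = 225 / 62.13 = 3.621 s.
y = v_y0 t − ½ g t² = 52.13×3.621 − 5.000×3.621² = 123 m.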